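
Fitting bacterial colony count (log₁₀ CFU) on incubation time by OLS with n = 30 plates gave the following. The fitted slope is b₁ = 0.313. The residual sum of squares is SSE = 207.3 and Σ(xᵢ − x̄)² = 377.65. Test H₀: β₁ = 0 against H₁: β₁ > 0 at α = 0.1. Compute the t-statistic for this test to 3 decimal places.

t = 2.235

MSE = SSE/(n − 2) = 207.3/28 = 7.40357.
SE(b₁) = √(MSE/Sₓₓ) = √(7.40357/377.65) = 0.140015.
t = 0.313 / 0.140015 = 2.235.
df = n − 2 = 28.
One-sided p ≈ 0.0168, which is < 0.1, so reject H₀.
There is evidence that the true slope on incubation time is positive.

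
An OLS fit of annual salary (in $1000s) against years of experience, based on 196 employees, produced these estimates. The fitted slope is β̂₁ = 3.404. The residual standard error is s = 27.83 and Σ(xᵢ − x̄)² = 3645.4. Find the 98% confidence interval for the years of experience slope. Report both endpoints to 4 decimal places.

(2.3228, 4.4852)

SE(β̂₁) = s/√Sₓₓ = 27.83/√3645.4 = 0.460936.
df = n − 2 = 194.
t* = t_{0.01, 194} = 2.345723.
Margin = t* × SE = 2.345723 × 0.460936 = 1.081228.
CI: 3.404 ± 1.081228 → (2.3228, 4.4852).
With 98% confidence, each one-unit increase in years of experience is associated with a change of between 2.3228 and 4.4852 $1000s in annual salary.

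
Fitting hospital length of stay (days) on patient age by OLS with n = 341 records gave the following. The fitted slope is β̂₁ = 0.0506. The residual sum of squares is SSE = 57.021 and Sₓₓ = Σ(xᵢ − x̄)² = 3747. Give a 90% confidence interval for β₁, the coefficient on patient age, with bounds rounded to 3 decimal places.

MSE = SSE/(n − 2) = 57.021/339 = 0.168204.
SE(β̂₁) = √(MSE/Sₓₓ) = √(0.168204/3747) = 0.00670001.
df = n − 2 = 339.
t* = t_{0.05, 339} = 1.649361.
Margin = t* × SE = 1.649361 × 0.00670001 = 0.01105.
CI: 0.0506 ± 0.01105 → (0.040, 0.062).
With 90% confidence, each one-unit increase in patient age is associated with a change of between 0.040 and 0.062 days in hospital length of stay.

(0.040, 0.062)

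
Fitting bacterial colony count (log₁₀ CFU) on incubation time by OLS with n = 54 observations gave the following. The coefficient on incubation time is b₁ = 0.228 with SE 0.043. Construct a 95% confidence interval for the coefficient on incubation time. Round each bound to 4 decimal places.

(0.1417, 0.3143)

df = n − 2 = 54 − 2 = 52.
t* = t_{0.025, 52} = 2.006647.
Margin = t* × SE = 2.006647 × 0.043 = 0.086286.
CI: 0.228 ± 0.086286 → (0.1417, 0.3143).
With 95% confidence, each one-unit increase in incubation time is associated with a change of between 0.1417 and 0.3143 log₁₀ CFU in bacterial colony count.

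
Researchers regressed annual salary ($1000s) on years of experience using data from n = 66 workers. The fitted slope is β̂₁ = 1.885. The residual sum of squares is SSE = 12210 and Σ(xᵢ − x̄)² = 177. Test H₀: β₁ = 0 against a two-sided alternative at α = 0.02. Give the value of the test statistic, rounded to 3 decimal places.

t = 1.816

MSE = SSE/(n − 2) = 12210/64 = 190.781.
SE(β̂₁) = √(MSE/Sₓₓ) = √(190.781/177) = 1.0382.
t = 1.885 / 1.0382 = 1.816.
df = n − 2 = 64.
Two-sided p ≈ 0.0741, which is ≥ 0.02, so fail to reject H₀.
The data do not give significant evidence of an association between years of experience and annual salary.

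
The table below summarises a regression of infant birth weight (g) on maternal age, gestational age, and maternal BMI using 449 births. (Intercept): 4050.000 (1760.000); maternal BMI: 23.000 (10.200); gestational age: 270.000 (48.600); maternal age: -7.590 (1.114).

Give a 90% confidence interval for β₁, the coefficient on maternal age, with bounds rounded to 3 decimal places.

Read off: b = -7.590, SE = 1.114 for maternal age.
df = n − k − 1 = 449 − 3 − 1 = 445.
t* = t_{0.05, 445} = 1.648285.
Margin = t* × SE = 1.648285 × 1.114 = 1.83619.
CI: -7.590 ± 1.83619 → (-9.426, -5.754).

(-9.426, -5.754)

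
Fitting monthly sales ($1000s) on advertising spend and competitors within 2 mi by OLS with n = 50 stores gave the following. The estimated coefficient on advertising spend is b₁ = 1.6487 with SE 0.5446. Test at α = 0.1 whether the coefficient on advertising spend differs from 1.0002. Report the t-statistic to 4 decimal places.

H₀: β₁ = 1.0002 vs H₁: β₁ ≠ 1.0002.
t = (b₁ − β₁⁰)/SE = (1.6487 − 1.0002) / 0.5446 = 1.1908.
df = n − k − 1 = 50 − 2 − 1 = 47.
Two-sided p ≈ 0.2397, which is ≥ 0.1, so fail to reject H₀.
The data are consistent with a true slope of 1.0002 $1000s per unit of advertising spend, holding the other predictors fixed.

t = 1.1908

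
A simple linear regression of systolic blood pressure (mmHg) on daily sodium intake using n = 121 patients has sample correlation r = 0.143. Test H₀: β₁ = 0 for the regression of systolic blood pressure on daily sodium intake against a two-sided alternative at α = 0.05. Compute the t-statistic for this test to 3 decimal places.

t = 1.576

t = r·√(n − 2)/√(1 − r²) = 0.143·√119/√0.979551 = 1.576.
df = n − 2 = 119.
Two-sided p ≈ 0.1176, which is ≥ 0.05, so fail to reject H₀.
The data do not give significant evidence of a linear association between daily sodium intake and systolic blood pressure.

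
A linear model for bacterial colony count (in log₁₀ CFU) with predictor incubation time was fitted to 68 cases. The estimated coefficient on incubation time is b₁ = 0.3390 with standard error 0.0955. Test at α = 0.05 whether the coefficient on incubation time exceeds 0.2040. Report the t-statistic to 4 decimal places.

t = 1.4136

H₀: β₁ = 0.2040 vs H₁: β₁ > 0.2040.
t = (b₁ − β₁⁰)/SE = (0.3390 − 0.2040) / 0.0955 = 1.4136.
df = n − 2 = 68 − 2 = 66.
One-sided p ≈ 0.0811, which is ≥ 0.05, so fail to reject H₀.
The data do not give significant evidence that the true slope on incubation time exceeds 0.2040 log₁₀ CFU per unit.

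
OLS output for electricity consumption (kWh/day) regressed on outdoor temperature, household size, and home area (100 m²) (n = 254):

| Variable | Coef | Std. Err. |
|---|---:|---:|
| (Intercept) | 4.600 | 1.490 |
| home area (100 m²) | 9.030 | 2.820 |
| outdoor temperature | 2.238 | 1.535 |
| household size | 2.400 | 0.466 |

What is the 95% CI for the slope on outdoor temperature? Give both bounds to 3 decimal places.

Read off: b = 2.238, SE = 1.535 for outdoor temperature.
df = n − k − 1 = 254 − 3 − 1 = 250.
t* = t_{0.025, 250} = 1.969498.
Margin = t* × SE = 1.969498 × 1.535 = 3.02318.
CI: 2.238 ± 3.02318 → (-0.785, 5.261).

(-0.785, 5.261)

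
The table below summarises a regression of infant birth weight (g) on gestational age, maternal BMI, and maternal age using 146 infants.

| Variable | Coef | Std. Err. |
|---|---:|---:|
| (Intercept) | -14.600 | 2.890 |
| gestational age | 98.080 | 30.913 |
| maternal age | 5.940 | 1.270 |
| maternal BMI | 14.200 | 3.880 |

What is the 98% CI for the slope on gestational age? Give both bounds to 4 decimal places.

(25.3450, 170.8150)

Read off: b = 98.080, SE = 30.913 for gestational age.
df = n − k − 1 = 146 − 3 − 1 = 142.
t* = t_{0.01, 142} = 2.352895.
Margin = t* × SE = 2.352895 × 30.913 = 72.735043.
CI: 98.080 ± 72.735043 → (25.3450, 170.8150).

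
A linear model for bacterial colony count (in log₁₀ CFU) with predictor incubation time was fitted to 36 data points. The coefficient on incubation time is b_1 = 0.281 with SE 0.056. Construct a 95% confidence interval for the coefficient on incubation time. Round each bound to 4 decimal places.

(0.1672, 0.3948)

df = n − 2 = 36 − 2 = 34.
t* = t_{0.025, 34} = 2.032245.
Margin = t* × SE = 2.032245 × 0.056 = 0.113806.
CI: 0.281 ± 0.113806 → (0.1672, 0.3948).
With 95% confidence, each one-unit increase in incubation time is associated with a change of between 0.1672 and 0.3948 log₁₀ CFU in bacterial colony count.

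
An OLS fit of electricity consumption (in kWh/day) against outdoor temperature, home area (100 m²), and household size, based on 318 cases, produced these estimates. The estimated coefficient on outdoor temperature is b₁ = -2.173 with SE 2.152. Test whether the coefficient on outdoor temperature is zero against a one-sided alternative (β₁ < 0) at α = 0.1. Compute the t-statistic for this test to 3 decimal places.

t = -1.010

H₀: β₁ = 0 vs H₁: β₁ < 0.
t = (b₁ − β₁⁰)/SE = -2.173 / 2.152 = -1.010.
df = n − k − 1 = 318 − 3 − 1 = 314.
One-sided p ≈ 0.1567, which is ≥ 0.1, so fail to reject H₀.
The data do not give significant evidence that the true slope on outdoor temperature is negative, holding the other predictors fixed.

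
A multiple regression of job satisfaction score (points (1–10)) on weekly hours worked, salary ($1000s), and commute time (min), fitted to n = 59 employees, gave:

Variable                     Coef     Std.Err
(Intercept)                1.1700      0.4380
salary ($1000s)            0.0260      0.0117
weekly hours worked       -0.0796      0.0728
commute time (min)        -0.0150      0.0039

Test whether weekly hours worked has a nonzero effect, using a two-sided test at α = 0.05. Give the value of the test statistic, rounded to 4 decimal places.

t = -1.0934

Read off: b = -0.0796, SE = 0.0728 for weekly hours worked.
H₀: β₁ = 0 vs H₁: β₁ ≠ 0.
t = -0.0796 / 0.0728 = -1.0934.
df = n − k − 1 = 59 − 3 − 1 = 55.
Two-sided p ≈ 0.2790, which is ≥ 0.05, so fail to reject H₀.
The data do not give significant evidence of an association between weekly hours worked and job satisfaction score, after adjusting for the other predictors.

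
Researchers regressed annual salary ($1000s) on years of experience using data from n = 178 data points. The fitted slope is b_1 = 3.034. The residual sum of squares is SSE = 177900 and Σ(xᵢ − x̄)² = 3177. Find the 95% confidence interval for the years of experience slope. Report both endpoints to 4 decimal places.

(1.9208, 4.1472)

MSE = SSE/(n − 2) = 177900/176 = 1010.8.
SE(b_1) = √(MSE/Sₓₓ) = √(1010.8/3177) = 0.564057.
df = n − 2 = 176.
t* = t_{0.025, 176} = 1.973534.
Margin = t* × SE = 1.973534 × 0.564057 = 1.113186.
CI: 3.034 ± 1.113186 → (1.9208, 4.1472).
With 95% confidence, each one-unit increase in years of experience is associated with a change of between 1.9208 and 4.1472 $1000s in annual salary.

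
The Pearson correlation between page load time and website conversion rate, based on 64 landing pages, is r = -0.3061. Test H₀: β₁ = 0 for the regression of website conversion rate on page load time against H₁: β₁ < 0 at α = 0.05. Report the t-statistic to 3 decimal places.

t = -2.532

t = r·√(n − 2)/√(1 − r²) = -0.3061·√62/√0.906303 = -2.532.
df = n − 2 = 62.
One-sided p ≈ 0.0069, which is < 0.05, so reject H₀.
There is evidence of a linear association between page load time and website conversion rate.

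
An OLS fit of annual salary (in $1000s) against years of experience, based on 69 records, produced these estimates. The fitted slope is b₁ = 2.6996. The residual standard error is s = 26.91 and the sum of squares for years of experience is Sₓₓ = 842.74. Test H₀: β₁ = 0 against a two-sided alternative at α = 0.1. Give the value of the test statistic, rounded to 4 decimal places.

SE(b₁) = s/√Sₓₓ = 26.91/√842.74 = 0.926973.
t = 2.6996 / 0.926973 = 2.9123.
df = n − 2 = 67.
Two-sided p ≈ 0.0049, which is < 0.1, so reject H₀.
There is evidence that years of experience is associated with annual salary.

t = 2.9123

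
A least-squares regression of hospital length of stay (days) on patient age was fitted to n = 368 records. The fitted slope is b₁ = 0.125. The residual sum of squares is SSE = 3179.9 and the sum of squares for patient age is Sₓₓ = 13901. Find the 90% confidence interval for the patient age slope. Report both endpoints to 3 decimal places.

(0.084, 0.166)

MSE = SSE/(n − 2) = 3179.9/366 = 8.68825.
SE(b₁) = √(MSE/Sₓₓ) = √(8.68825/13901) = 0.0250002.
df = n − 2 = 366.
t* = t_{0.05, 366} = 1.649028.
Margin = t* × SE = 1.649028 × 0.0250002 = 0.04123.
CI: 0.125 ± 0.04123 → (0.084, 0.166).
With 90% confidence, each one-unit increase in patient age is associated with a change of between 0.084 and 0.166 days in hospital length of stay.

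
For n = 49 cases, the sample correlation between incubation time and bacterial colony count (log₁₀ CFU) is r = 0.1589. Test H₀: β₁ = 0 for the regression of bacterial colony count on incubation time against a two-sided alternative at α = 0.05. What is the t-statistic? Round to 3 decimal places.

t = 1.103

t = r·√(n − 2)/√(1 − r²) = 0.1589·√47/√0.974751 = 1.103.
df = n − 2 = 47.
Two-sided p ≈ 0.2755, which is ≥ 0.05, so fail to reject H₀.
The data do not give significant evidence of a linear association between incubation time and bacterial colony count.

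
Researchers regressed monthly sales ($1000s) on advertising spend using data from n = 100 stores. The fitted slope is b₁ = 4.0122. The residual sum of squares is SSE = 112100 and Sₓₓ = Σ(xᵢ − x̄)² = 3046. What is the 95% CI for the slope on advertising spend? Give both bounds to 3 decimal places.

(2.796, 5.228)

MSE = SSE/(n − 2) = 112100/98 = 1143.88.
SE(b₁) = √(MSE/Sₓₓ) = √(1143.88/3046) = 0.612809.
df = n − 2 = 98.
t* = t_{0.025, 98} = 1.984467.
Margin = t* × SE = 1.984467 × 0.612809 = 1.21610.
CI: 4.0122 ± 1.21610 → (2.796, 5.228).
With 95% confidence, each one-unit increase in advertising spend is associated with a change of between 2.796 and 5.228 $1000s in monthly sales.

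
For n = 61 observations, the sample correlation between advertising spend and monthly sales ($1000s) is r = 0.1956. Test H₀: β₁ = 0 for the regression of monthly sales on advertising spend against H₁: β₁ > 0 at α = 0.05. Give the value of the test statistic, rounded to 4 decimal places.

t = r·√(n − 2)/√(1 − r²) = 0.1956·√59/√0.961741 = 1.5320.
df = n − 2 = 59.
One-sided p ≈ 0.0654, which is ≥ 0.05, so fail to reject H₀.
The data do not give significant evidence of a linear association between advertising spend and monthly sales.

t = 1.5320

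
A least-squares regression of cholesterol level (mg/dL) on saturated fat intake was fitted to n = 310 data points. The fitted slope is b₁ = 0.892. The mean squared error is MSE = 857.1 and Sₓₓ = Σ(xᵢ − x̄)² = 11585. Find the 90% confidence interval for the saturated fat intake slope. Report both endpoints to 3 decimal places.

SE(b₁) = √(MSE/Sₓₓ) = √(857.1/11585) = 0.271999.
df = n − 2 = 308.
t* = t_{0.05, 308} = 1.649816.
Margin = t* × SE = 1.649816 × 0.271999 = 0.44875.
CI: 0.892 ± 0.44875 → (0.443, 1.341).
With 90% confidence, each one-unit increase in saturated fat intake is associated with a change of between 0.443 and 1.341 mg/dL in cholesterol level.

(0.443, 1.341)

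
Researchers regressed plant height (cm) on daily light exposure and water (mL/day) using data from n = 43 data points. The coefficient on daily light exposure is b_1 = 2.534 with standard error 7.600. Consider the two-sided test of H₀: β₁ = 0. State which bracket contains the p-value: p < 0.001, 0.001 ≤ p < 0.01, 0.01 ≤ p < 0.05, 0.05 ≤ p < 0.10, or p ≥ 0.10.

t = 2.534 / 7.600 = 0.333.
df = n − k − 1 = 43 − 2 − 1 = 40.
Two-sided p = 2·P(T_{40} > |t|) ≈ 0.7406.
So p ≥ 0.10.

p ≥ 0.10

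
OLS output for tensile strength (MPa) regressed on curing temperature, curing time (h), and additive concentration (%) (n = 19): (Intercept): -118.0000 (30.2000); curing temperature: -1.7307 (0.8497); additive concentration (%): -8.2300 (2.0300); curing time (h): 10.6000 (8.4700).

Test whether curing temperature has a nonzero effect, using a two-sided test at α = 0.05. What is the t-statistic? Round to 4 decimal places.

t = -2.0368

Read off: b = -1.7307, SE = 0.8497 for curing temperature.
H₀: β₁ = 0 vs H₁: β₁ ≠ 0.
t = -1.7307 / 0.8497 = -2.0368.
df = n − k − 1 = 19 − 3 − 1 = 15.
Two-sided p ≈ 0.0597, which is ≥ 0.05, so fail to reject H₀.
The data do not give significant evidence of an association between curing temperature and tensile strength, after adjusting for the other predictors.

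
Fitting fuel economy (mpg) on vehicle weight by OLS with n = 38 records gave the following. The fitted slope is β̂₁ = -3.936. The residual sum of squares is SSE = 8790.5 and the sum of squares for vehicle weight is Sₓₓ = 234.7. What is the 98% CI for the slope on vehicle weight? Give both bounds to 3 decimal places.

MSE = SSE/(n − 2) = 8790.5/36 = 244.181.
SE(β̂₁) = √(MSE/Sₓₓ) = √(244.181/234.7) = 1.02.
df = n − 2 = 36.
t* = t_{0.01, 36} = 2.434494.
Margin = t* × SE = 2.434494 × 1.02 = 2.48318.
CI: -3.936 ± 2.48318 → (-6.419, -1.453).
With 98% confidence, each one-unit increase in vehicle weight is associated with a change of between -6.419 and -1.453 mpg in fuel economy.

(-6.419, -1.453)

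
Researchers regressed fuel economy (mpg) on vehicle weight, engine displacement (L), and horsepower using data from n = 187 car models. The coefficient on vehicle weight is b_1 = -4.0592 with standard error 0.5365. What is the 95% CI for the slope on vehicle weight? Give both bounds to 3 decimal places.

df = n − k − 1 = 187 − 3 − 1 = 183.
t* = t_{0.025, 183} = 1.973012.
Margin = t* × SE = 1.973012 × 0.5365 = 1.05852.
CI: -4.0592 ± 1.05852 → (-5.118, -3.001).
With 95% confidence, each one-unit increase in vehicle weight is associated with a change of between -5.118 and -3.001 mpg in fuel economy, holding the other predictors fixed.

(-5.118, -3.001)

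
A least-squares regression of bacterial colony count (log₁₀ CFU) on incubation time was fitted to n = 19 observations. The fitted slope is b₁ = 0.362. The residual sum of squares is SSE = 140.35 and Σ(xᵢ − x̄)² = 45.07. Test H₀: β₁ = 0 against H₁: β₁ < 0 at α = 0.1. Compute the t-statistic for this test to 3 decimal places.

t = 0.846

MSE = SSE/(n − 2) = 140.35/17 = 8.25588.
SE(b₁) = √(MSE/Sₓₓ) = √(8.25588/45.07) = 0.427994.
t = 0.362 / 0.427994 = 0.846.
df = n − 2 = 17.
One-sided p ≈ 0.7953, which is ≥ 0.1, so fail to reject H₀.
The data do not give significant evidence that the true slope on incubation time is negative.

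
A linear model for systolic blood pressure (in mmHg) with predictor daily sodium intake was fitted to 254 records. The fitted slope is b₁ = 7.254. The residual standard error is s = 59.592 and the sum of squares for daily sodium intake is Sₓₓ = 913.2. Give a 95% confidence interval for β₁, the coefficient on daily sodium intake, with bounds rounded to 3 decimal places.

SE(b₁) = s/√Sₓₓ = 59.592/√913.2 = 1.97199.
df = n − 2 = 252.
t* = t_{0.025, 252} = 1.969422.
Margin = t* × SE = 1.969422 × 1.97199 = 3.88368.
CI: 7.254 ± 3.88368 → (3.370, 11.138).
With 95% confidence, each one-unit increase in daily sodium intake is associated with a change of between 3.370 and 11.138 mmHg in systolic blood pressure.

(3.370, 11.138)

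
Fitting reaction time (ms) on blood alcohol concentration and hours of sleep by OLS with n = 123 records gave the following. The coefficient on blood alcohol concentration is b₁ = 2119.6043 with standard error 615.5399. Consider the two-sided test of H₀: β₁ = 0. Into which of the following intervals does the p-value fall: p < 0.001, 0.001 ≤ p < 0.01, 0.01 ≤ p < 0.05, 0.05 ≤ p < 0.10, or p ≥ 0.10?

p < 0.001

t = 2119.6043 / 615.5399 = 3.443.
df = n − k − 1 = 123 − 2 − 1 = 120.
Two-sided p = 2·P(T_{120} > |t|) ≈ 0.0008.
So p < 0.001.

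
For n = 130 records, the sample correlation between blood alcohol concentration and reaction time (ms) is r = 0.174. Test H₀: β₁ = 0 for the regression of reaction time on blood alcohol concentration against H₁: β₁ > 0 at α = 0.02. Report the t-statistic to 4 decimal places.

t = 1.9991

t = r·√(n − 2)/√(1 − r²) = 0.174·√128/√0.969724 = 1.9991.
df = n − 2 = 128.
One-sided p ≈ 0.0239, which is ≥ 0.02, so fail to reject H₀.
The data do not give significant evidence of a linear association between blood alcohol concentration and reaction time.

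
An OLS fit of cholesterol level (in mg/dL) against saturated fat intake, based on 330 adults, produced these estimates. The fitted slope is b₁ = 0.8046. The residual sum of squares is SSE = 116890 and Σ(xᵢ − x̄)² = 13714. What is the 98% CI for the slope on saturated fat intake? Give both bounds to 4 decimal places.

MSE = SSE/(n − 2) = 116890/328 = 356.372.
SE(b₁) = √(MSE/Sₓₓ) = √(356.372/13714) = 0.161202.
df = n − 2 = 328.
t* = t_{0.01, 328} = 2.33777.
Margin = t* × SE = 2.33777 × 0.161202 = 0.376853.
CI: 0.8046 ± 0.376853 → (0.4277, 1.1815).
With 98% confidence, each one-unit increase in saturated fat intake is associated with a change of between 0.4277 and 1.1815 mg/dL in cholesterol level.

(0.4277, 1.1815)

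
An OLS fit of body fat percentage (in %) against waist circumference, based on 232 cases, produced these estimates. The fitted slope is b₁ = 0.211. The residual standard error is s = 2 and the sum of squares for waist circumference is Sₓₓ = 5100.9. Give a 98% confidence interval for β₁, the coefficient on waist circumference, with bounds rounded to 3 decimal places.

(0.145, 0.277)

SE(b₁) = s/√Sₓₓ = 2/√5100.9 = 0.0280031.
df = n − 2 = 230.
t* = t_{0.01, 230} = 2.34267.
Margin = t* × SE = 2.34267 × 0.0280031 = 0.06560.
CI: 0.211 ± 0.06560 → (0.145, 0.277).
With 98% confidence, each one-unit increase in waist circumference is associated with a change of between 0.145 and 0.277 % in body fat percentage.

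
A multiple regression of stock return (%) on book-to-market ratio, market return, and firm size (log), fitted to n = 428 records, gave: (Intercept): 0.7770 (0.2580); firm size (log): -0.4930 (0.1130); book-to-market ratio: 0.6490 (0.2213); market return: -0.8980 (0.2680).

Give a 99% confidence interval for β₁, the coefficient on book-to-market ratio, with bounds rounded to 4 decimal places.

(0.0764, 1.2216)

Read off: b = 0.6490, SE = 0.2213 for book-to-market ratio.
df = n − k − 1 = 428 − 3 − 1 = 424.
t* = t_{0.005, 424} = 2.587474.
Margin = t* × SE = 2.587474 × 0.2213 = 0.572608.
CI: 0.6490 ± 0.572608 → (0.0764, 1.2216).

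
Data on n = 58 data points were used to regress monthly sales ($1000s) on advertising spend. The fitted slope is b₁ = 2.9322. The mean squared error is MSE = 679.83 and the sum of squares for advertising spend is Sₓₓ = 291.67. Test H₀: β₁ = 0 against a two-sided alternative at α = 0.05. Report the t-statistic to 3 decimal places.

t = 1.921

SE(b₁) = √(MSE/Sₓₓ) = √(679.83/291.67) = 1.5267.
t = 2.9322 / 1.5267 = 1.921.
df = n − 2 = 56.
Two-sided p ≈ 0.0599, which is ≥ 0.05, so fail to reject H₀.
The data do not give significant evidence of an association between advertising spend and monthly sales.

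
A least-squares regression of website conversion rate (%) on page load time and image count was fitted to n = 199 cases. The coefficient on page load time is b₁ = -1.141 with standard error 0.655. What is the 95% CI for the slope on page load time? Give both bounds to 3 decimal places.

(-2.433, 0.151)

df = n − k − 1 = 199 − 2 − 1 = 196.
t* = t_{0.025, 196} = 1.972141.
Margin = t* × SE = 1.972141 × 0.655 = 1.29175.
CI: -1.141 ± 1.29175 → (-2.433, 0.151).
With 95% confidence, each one-unit increase in page load time is associated with a change of between -2.433 and 0.151 % in website conversion rate, holding the other predictors fixed.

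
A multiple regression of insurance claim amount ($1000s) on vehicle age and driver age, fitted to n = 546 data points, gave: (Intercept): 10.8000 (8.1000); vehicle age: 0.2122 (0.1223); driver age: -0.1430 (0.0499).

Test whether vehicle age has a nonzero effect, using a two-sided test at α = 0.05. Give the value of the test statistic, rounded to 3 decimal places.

Read off: b = 0.2122, SE = 0.1223 for vehicle age.
H₀: β₁ = 0 vs H₁: β₁ ≠ 0.
t = 0.2122 / 0.1223 = 1.735.
df = n − k − 1 = 546 − 2 − 1 = 543.
Two-sided p ≈ 0.0833, which is ≥ 0.05, so fail to reject H₀.
The data do not give significant evidence of an association between vehicle age and insurance claim amount, after adjusting for the other predictors.

t = 1.735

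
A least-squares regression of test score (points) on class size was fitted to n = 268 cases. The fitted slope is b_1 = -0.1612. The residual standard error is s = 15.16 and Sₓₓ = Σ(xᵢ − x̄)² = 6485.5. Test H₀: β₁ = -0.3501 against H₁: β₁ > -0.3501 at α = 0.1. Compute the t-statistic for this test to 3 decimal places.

t = 1.003

SE(b_1) = s/√Sₓₓ = 15.16/√6485.5 = 0.188247.
t = (-0.1612 − (-0.3501)) / 0.188247 = 1.003.
df = n − 2 = 266.
One-sided p ≈ 0.1583, which is ≥ 0.1, so fail to reject H₀.
The data do not give significant evidence that the true slope on class size exceeds -0.3501 points per unit.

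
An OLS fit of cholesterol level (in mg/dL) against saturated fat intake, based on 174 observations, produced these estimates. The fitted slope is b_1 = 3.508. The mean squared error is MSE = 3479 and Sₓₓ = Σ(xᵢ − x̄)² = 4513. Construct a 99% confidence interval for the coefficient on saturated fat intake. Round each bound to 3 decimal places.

(1.221, 5.795)

SE(b_1) = √(MSE/Sₓₓ) = √(3479/4513) = 0.878.
df = n − 2 = 172.
t* = t_{0.005, 172} = 2.604715.
Margin = t* × SE = 2.604715 × 0.878 = 2.28694.
CI: 3.508 ± 2.28694 → (1.221, 5.795).
With 99% confidence, each one-unit increase in saturated fat intake is associated with a change of between 1.221 and 5.795 mg/dL in cholesterol level.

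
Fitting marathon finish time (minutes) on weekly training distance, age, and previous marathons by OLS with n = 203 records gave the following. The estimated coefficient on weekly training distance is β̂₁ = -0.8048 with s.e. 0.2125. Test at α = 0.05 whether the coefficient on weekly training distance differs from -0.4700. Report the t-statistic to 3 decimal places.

H₀: β₁ = -0.4700 vs H₁: β₁ ≠ -0.4700.
t = (β̂₁ − β₁⁰)/SE = (-0.8048 − (-0.4700)) / 0.2125 = -1.576.
df = n − k − 1 = 203 − 3 − 1 = 199.
Two-sided p ≈ 0.1167, which is ≥ 0.05, so fail to reject H₀.
The data are consistent with a true slope of -0.4700 minutes per unit of weekly training distance, holding the other predictors fixed.

t = -1.576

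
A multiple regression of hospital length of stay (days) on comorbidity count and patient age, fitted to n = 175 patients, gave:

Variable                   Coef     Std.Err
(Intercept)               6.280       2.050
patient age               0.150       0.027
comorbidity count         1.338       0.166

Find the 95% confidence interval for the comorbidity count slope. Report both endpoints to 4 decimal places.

(1.0103, 1.6657)

Read off: b = 1.338, SE = 0.166 for comorbidity count.
df = n − k − 1 = 175 − 2 − 1 = 172.
t* = t_{0.025, 172} = 1.973852.
Margin = t* × SE = 1.973852 × 0.166 = 0.327659.
CI: 1.338 ± 0.327659 → (1.0103, 1.6657).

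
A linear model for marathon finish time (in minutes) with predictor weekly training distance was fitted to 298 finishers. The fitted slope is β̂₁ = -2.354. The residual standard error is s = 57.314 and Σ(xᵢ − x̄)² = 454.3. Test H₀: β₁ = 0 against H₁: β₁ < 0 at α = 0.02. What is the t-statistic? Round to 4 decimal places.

t = -0.8754

SE(β̂₁) = s/√Sₓₓ = 57.314/√454.3 = 2.68899.
t = -2.354 / 2.68899 = -0.8754.
df = n − 2 = 296.
One-sided p ≈ 0.1910, which is ≥ 0.02, so fail to reject H₀.
The data do not give significant evidence that the true slope on weekly training distance is negative.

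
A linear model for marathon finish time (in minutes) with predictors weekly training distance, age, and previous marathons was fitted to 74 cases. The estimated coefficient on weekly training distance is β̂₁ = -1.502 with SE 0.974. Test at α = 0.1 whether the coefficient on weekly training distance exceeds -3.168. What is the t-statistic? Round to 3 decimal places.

H₀: β₁ = -3.168 vs H₁: β₁ > -3.168.
t = (β̂₁ − β₁⁰)/SE = (-1.502 − (-3.168)) / 0.974 = 1.710.
df = n − k − 1 = 74 − 3 − 1 = 70.
One-sided p ≈ 0.0458, which is < 0.1, so reject H₀.
There is evidence that the true slope on weekly training distance exceeds -3.168 minutes per unit, holding the other predictors fixed.

t = 1.710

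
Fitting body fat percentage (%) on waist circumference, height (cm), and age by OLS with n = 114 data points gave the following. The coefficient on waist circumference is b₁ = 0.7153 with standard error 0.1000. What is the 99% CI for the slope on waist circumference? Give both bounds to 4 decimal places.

df = n − k − 1 = 114 − 3 − 1 = 110.
t* = t_{0.005, 110} = 2.621265.
Margin = t* × SE = 2.621265 × 0.1000 = 0.262126.
CI: 0.7153 ± 0.262126 → (0.4532, 0.9774).
With 99% confidence, each one-unit increase in waist circumference is associated with a change of between 0.4532 and 0.9774 % in body fat percentage, holding the other predictors fixed.

(0.4532, 0.9774)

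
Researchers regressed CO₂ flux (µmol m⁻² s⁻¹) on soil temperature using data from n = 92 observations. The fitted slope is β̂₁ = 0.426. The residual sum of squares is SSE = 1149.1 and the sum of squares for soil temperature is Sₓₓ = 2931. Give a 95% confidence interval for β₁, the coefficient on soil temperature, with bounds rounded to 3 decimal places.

(0.295, 0.557)

MSE = SSE/(n − 2) = 1149.1/90 = 12.7678.
SE(β̂₁) = √(MSE/Sₓₓ) = √(12.7678/2931) = 0.0660009.
df = n − 2 = 90.
t* = t_{0.025, 90} = 1.986675.
Margin = t* × SE = 1.986675 × 0.0660009 = 0.13112.
CI: 0.426 ± 0.13112 → (0.295, 0.557).
With 95% confidence, each one-unit increase in soil temperature is associated with a change of between 0.295 and 0.557 µmol m⁻² s⁻¹ in CO₂ flux.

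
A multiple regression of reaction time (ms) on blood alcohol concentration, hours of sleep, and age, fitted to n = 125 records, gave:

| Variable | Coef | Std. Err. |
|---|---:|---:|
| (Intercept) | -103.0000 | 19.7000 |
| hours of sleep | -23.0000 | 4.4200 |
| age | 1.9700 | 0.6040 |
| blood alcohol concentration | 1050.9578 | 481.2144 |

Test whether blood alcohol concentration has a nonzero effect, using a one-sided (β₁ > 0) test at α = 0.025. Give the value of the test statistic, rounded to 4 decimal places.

t = 2.1840

Read off: b = 1050.9578, SE = 481.2144 for blood alcohol concentration.
H₀: β₁ = 0 vs H₁: β₁ > 0.
t = 1050.9578 / 481.2144 = 2.1840.
df = n − k − 1 = 125 − 3 − 1 = 121.
One-sided p ≈ 0.0154, which is < 0.025, so reject H₀.
There is evidence that the true slope on blood alcohol concentration is positive, holding the other predictors fixed.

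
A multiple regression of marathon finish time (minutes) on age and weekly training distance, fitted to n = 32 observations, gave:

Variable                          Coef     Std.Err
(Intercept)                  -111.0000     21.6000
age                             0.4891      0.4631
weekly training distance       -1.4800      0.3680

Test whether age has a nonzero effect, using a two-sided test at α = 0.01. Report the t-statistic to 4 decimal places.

t = 1.0561

Read off: b = 0.4891, SE = 0.4631 for age.
H₀: β₁ = 0 vs H₁: β₁ ≠ 0.
t = 0.4891 / 0.4631 = 1.0561.
df = n − k − 1 = 32 − 2 − 1 = 29.
Two-sided p ≈ 0.2996, which is ≥ 0.01, so fail to reject H₀.
The data do not give significant evidence of an association between age and marathon finish time, after adjusting for the other predictors.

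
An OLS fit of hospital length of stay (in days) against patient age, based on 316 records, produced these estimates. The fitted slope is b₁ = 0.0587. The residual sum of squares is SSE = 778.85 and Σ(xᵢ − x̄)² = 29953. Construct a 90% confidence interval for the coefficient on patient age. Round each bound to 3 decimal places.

MSE = SSE/(n − 2) = 778.85/314 = 2.48041.
SE(b₁) = √(MSE/Sₓₓ) = √(2.48041/29953) = 0.00910001.
df = n − 2 = 314.
t* = t_{0.05, 314} = 1.649721.
Margin = t* × SE = 1.649721 × 0.00910001 = 0.01501.
CI: 0.0587 ± 0.01501 → (0.044, 0.074).
With 90% confidence, each one-unit increase in patient age is associated with a change of between 0.044 and 0.074 days in hospital length of stay.

(0.044, 0.074)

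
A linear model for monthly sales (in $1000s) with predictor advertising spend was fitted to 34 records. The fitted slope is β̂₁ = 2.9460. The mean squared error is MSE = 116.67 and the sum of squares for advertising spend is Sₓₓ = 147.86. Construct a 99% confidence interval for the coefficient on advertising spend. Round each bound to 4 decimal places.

(0.5134, 5.3786)

SE(β̂₁) = √(MSE/Sₓₓ) = √(116.67/147.86) = 0.888289.
df = n − 2 = 32.
t* = t_{0.005, 32} = 2.738481.
Margin = t* × SE = 2.738481 × 0.888289 = 2.432563.
CI: 2.9460 ± 2.432563 → (0.5134, 5.3786).
With 99% confidence, each one-unit increase in advertising spend is associated with a change of between 0.5134 and 5.3786 $1000s in monthly sales.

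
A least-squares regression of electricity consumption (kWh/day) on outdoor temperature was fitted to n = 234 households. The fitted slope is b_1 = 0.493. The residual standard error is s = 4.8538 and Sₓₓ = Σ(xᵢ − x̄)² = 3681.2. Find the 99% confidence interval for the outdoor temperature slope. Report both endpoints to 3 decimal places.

SE(b_1) = s/√Sₓₓ = 4.8538/√3681.2 = 0.0799995.
df = n − 2 = 232.
t* = t_{0.005, 232} = 2.597186.
Margin = t* × SE = 2.597186 × 0.0799995 = 0.20777.
CI: 0.493 ± 0.20777 → (0.285, 0.701).
With 99% confidence, each one-unit increase in outdoor temperature is associated with a change of between 0.285 and 0.701 kWh/day in electricity consumption.

(0.285, 0.701)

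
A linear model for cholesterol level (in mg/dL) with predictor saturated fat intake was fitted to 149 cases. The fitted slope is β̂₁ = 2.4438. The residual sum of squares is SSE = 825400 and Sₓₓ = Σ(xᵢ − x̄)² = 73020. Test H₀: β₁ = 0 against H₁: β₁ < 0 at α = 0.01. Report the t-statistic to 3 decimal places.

MSE = SSE/(n − 2) = 825400/147 = 5614.97.
SE(β̂₁) = √(MSE/Sₓₓ) = √(5614.97/73020) = 0.277302.
t = 2.4438 / 0.277302 = 8.813.
df = n − 2 = 147.
One-sided p ≈ 1.0000, which is ≥ 0.01, so fail to reject H₀.
The data do not give significant evidence that the true slope on saturated fat intake is negative.

t = 8.813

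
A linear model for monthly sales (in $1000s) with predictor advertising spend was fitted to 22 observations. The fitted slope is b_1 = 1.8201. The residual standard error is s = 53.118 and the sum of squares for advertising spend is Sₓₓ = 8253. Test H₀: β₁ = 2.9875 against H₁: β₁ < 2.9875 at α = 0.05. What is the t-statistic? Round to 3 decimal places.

t = -1.997

SE(b_1) = s/√Sₓₓ = 53.118/√8253 = 0.584704.
t = (1.8201 − 2.9875) / 0.584704 = -1.997.
df = n − 2 = 20.
One-sided p ≈ 0.0298, which is < 0.05, so reject H₀.
There is evidence that the true slope on advertising spend is below 2.9875 $1000s per unit.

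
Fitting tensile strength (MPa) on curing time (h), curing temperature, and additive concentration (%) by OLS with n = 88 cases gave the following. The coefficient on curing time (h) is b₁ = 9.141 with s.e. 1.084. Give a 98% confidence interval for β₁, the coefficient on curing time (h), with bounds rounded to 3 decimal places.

df = n − k − 1 = 88 − 3 − 1 = 84.
t* = t_{0.01, 84} = 2.371564.
Margin = t* × SE = 2.371564 × 1.084 = 2.57078.
CI: 9.141 ± 2.57078 → (6.570, 11.712).
With 98% confidence, each one-unit increase in curing time (h) is associated with a change of between 6.570 and 11.712 MPa in tensile strength, holding the other predictors fixed.

(6.570, 11.712)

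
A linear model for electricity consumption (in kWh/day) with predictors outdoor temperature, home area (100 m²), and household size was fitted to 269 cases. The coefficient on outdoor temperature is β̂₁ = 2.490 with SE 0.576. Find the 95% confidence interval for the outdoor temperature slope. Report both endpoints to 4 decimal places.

df = n − k − 1 = 269 − 3 − 1 = 265.
t* = t_{0.025, 265} = 1.968956.
Margin = t* × SE = 1.968956 × 0.576 = 1.134119.
CI: 2.490 ± 1.134119 → (1.3559, 3.6241).
With 95% confidence, each one-unit increase in outdoor temperature is associated with a change of between 1.3559 and 3.6241 kWh/day in electricity consumption, holding the other predictors fixed.

(1.3559, 3.6241)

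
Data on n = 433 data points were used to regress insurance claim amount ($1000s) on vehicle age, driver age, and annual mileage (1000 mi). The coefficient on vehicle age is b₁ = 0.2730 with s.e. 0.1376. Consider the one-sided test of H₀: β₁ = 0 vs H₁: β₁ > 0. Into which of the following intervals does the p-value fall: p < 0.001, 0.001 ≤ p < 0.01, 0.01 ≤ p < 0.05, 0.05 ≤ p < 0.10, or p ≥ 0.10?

0.01 ≤ p < 0.05

t = 0.2730 / 0.1376 = 1.984.
df = n − k − 1 = 433 − 3 − 1 = 429.
One-sided p = P(T_{429} > t) ≈ 0.0239.
So 0.01 ≤ p < 0.05.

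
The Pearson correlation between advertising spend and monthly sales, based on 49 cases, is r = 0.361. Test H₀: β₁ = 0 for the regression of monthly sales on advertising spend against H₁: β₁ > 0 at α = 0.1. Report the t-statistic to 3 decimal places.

t = r·√(n − 2)/√(1 − r²) = 0.361·√47/√0.869679 = 2.654.
df = n − 2 = 47.
One-sided p ≈ 0.0054, which is < 0.1, so reject H₀.
There is evidence of a linear association between advertising spend and monthly sales.

t = 2.654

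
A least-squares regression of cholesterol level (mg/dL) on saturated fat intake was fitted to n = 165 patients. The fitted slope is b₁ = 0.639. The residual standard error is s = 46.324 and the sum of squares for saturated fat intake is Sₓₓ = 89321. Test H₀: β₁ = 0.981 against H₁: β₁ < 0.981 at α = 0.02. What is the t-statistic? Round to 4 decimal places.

SE(b₁) = s/√Sₓₓ = 46.324/√89321 = 0.154999.
t = (0.639 − 0.981) / 0.154999 = -2.2065.
df = n − 2 = 163.
One-sided p ≈ 0.0144, which is < 0.02, so reject H₀.
There is evidence that the true slope on saturated fat intake is below 0.981 mg/dL per unit.

t = -2.2065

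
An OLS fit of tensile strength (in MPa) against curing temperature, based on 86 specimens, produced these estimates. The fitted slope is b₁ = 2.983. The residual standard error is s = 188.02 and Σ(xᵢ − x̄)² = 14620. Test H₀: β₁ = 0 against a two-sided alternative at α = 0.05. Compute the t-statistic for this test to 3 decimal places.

SE(b₁) = s/√Sₓₓ = 188.02/√14620 = 1.555.
t = 2.983 / 1.555 = 1.918.
df = n − 2 = 84.
Two-sided p ≈ 0.0585, which is ≥ 0.05, so fail to reject H₀.
The data do not give significant evidence of an association between curing temperature and tensile strength.

t = 1.918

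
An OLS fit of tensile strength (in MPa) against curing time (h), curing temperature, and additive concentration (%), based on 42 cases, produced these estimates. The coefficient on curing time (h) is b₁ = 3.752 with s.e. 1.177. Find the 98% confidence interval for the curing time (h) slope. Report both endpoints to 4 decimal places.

df = n − k − 1 = 42 − 3 − 1 = 38.
t* = t_{0.01, 38} = 2.428568.
Margin = t* × SE = 2.428568 × 1.177 = 2.858424.
CI: 3.752 ± 2.858424 → (0.8936, 6.6104).
With 98% confidence, each one-unit increase in curing time (h) is associated with a change of between 0.8936 and 6.6104 MPa in tensile strength, holding the other predictors fixed.

(0.8936, 6.6104)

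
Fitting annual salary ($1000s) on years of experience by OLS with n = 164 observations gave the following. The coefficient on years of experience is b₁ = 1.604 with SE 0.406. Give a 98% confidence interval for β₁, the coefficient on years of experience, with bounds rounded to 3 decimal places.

(0.650, 2.558)

df = n − 2 = 164 − 2 = 162.
t* = t_{0.01, 162} = 2.349586.
Margin = t* × SE = 2.349586 × 0.406 = 0.95393.
CI: 1.604 ± 0.95393 → (0.650, 2.558).
With 98% confidence, each one-unit increase in years of experience is associated with a change of between 0.650 and 2.558 $1000s in annual salary.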